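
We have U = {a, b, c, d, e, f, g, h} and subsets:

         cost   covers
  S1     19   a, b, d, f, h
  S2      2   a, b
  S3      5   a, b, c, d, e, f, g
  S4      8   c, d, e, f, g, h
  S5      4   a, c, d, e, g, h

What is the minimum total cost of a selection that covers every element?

9

S3, S5 cover every element at cost 5 + 4 = 9.
Any cover uses at least 2 sets; among all covering selections none totals below 9.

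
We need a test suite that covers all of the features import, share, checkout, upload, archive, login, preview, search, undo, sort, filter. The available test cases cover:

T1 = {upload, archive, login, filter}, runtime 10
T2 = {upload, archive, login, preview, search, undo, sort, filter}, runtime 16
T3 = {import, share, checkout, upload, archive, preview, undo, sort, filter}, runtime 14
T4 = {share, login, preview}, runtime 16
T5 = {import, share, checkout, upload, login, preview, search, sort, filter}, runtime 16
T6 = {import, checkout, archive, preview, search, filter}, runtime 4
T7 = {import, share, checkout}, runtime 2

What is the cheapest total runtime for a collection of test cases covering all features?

18

T2, T7 cover every feature at runtime 16 + 2 = 18.
Any cover uses at least 2 test cases; among all covering selections none totals below 18.
Greedy by coverage-per-runtime would pick T6, T7, T2 for 22 — worse than the optimum 18.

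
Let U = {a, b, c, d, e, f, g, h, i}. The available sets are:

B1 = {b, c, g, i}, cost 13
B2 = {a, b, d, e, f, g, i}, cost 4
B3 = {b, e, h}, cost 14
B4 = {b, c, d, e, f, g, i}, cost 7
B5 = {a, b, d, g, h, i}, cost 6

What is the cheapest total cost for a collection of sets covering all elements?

B4, B5 cover every element at cost 7 + 6 = 13.
Any cover uses at least 2 sets; among all covering selections none totals below 13.
Greedy by coverage-per-cost would pick B2, B5, B4 for 17 — worse than the optimum 13.

13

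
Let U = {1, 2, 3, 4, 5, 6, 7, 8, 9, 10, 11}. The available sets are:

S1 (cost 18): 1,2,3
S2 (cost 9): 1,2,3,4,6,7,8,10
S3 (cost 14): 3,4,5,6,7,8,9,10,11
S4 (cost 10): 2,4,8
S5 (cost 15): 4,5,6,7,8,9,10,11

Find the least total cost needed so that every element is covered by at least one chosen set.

23

S2, S3 cover every element at cost 9 + 14 = 23.
Any cover uses at least 2 sets; among all covering selections none totals below 23.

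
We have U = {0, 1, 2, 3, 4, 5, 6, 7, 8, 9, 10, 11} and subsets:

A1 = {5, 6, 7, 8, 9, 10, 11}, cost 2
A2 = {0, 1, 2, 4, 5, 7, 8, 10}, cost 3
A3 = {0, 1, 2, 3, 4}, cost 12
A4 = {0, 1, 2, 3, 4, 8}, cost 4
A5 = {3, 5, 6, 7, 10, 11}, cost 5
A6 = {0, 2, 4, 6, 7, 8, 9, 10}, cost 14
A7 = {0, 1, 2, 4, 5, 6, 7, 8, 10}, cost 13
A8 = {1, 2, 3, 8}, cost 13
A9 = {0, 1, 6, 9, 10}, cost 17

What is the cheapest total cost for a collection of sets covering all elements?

6

A1, A4 cover every element at cost 2 + 4 = 6.
Any cover uses at least 2 sets; among all covering selections none totals below 6.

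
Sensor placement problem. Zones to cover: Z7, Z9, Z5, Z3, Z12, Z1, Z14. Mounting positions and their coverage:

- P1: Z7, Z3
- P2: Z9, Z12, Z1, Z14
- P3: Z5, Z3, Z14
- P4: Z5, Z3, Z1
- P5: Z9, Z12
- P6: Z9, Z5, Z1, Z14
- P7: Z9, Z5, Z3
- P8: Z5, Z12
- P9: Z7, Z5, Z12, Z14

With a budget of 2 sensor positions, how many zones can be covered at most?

6

Choosing P1, P2 covers {Z7, Z9, Z3, Z12, Z1, Z14} — 6 zones.
No choice of 2 sensor positions does better; here Z5 is left uncovered.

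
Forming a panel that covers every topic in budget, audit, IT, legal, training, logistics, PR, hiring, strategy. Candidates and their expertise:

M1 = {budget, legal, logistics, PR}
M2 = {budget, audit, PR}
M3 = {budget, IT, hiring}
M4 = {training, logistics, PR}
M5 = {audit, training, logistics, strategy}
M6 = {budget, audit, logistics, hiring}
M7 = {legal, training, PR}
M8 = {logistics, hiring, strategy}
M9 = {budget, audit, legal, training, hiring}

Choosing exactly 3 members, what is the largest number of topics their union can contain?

Choosing M1, M3, M5 covers {budget, audit, IT, legal, training, logistics, PR, hiring, strategy} — 9 topics.
That is all 9 topics.

9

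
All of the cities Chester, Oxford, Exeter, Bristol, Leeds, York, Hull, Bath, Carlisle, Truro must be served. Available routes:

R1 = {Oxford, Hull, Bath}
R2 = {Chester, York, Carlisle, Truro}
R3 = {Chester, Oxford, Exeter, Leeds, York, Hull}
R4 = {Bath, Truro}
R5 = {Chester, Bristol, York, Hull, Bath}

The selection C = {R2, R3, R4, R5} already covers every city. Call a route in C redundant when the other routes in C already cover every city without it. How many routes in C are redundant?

Drop R2: Carlisle uncovered — not redundant.
Drop R3: Oxford, Exeter, Leeds uncovered — not redundant.
Drop R4: the rest still cover every city — redundant.
Drop R5: Bristol uncovered — not redundant.
1 redundant: R4.

1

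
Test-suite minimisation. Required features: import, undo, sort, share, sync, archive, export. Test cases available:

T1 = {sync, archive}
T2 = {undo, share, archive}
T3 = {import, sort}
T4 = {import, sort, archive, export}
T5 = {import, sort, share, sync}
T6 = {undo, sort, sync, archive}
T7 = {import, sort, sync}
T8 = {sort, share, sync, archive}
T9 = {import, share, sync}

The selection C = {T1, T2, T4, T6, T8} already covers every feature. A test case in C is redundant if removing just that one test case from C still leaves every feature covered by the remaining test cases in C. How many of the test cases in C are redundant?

Drop T1: the rest still cover every feature — redundant.
Drop T2: the rest still cover every feature — redundant.
Drop T4: import, export uncovered — not redundant.
Drop T6: the rest still cover every feature — redundant.
Drop T8: the rest still cover every feature — redundant.
4 redundant: T1, T2, T6, T8.

4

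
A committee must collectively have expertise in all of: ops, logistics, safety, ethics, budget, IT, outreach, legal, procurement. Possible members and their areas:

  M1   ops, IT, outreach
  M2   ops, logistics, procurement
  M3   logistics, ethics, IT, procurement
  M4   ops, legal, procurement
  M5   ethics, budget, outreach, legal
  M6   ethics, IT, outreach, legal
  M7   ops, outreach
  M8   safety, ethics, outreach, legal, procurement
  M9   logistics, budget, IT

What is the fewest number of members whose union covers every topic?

M1, M8, M9 together cover {ops, logistics, safety, ethics, budget, IT, outreach, legal, procurement} — every topic.
No 2 of the 9 members cover everything (all 36 pairs fall short), so 3 is minimum.

3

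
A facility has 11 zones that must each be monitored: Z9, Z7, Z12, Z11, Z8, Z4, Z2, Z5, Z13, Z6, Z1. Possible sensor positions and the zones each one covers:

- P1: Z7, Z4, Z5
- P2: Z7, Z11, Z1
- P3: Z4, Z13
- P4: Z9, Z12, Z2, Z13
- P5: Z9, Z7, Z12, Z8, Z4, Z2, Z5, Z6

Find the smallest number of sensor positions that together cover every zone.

3

P2, P3, P5 together cover {Z9, Z7, Z12, Z11, Z8, Z4, Z2, Z5, Z13, Z6, Z1} — every zone.
No 2 of the 5 sensor positions cover everything (all 10 pairs fall short), so 3 is minimum.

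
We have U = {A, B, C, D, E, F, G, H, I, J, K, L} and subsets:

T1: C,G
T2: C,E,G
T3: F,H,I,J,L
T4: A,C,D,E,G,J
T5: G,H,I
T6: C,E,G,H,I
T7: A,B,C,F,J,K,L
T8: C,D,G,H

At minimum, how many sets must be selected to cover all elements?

T3, T4, T7 together cover {A, B, C, D, E, F, G, H, I, J, K, L} — every element.
No 2 of the 8 sets cover everything (all 28 pairs fall short), so 3 is minimum.

3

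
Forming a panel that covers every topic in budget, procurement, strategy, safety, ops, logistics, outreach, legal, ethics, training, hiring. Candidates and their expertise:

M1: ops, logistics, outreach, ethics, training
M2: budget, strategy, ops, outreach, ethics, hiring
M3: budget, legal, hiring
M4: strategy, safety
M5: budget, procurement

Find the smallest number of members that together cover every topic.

4

M1, M3, M4, M5 together cover {budget, procurement, strategy, safety, ops, logistics, outreach, legal, ethics, training, hiring} — every topic.
No 3 of the 5 members cover everything (all 10 triples fall short), so 4 is minimum.
Greedy (largest uncovered first) would take M2, M1, M3, M4, M5 — 5 members — but 4 suffice.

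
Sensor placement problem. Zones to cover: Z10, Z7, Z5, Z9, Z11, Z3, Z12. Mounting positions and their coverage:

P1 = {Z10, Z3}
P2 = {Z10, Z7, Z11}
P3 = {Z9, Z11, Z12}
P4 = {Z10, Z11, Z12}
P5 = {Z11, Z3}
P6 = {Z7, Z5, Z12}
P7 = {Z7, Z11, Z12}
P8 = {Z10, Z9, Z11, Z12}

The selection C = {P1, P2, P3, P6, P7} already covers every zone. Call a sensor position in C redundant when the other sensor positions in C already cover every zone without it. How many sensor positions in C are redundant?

Drop P1: Z3 uncovered — not redundant.
Drop P2: the rest still cover every zone — redundant.
Drop P3: Z9 uncovered — not redundant.
Drop P6: Z5 uncovered — not redundant.
Drop P7: the rest still cover every zone — redundant.
2 redundant: P2, P7.

2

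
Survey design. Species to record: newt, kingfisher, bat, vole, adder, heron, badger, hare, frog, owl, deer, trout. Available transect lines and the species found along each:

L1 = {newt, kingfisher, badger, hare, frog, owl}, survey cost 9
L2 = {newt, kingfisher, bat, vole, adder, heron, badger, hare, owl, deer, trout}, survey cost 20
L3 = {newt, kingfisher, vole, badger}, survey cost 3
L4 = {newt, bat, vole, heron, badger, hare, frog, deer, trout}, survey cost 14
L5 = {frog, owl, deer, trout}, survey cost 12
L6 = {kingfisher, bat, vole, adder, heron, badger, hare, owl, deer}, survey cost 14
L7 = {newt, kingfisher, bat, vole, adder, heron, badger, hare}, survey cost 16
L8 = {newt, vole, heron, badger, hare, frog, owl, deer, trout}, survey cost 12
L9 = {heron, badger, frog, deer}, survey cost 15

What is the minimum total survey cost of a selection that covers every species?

26

L6, L8 cover every species at survey cost 14 + 12 = 26.
Any cover uses at least 2 transects; among all covering selections none totals below 26.
Greedy by coverage-per-survey cost would pick L3, L8, L6 for 29 — worse than the optimum 26.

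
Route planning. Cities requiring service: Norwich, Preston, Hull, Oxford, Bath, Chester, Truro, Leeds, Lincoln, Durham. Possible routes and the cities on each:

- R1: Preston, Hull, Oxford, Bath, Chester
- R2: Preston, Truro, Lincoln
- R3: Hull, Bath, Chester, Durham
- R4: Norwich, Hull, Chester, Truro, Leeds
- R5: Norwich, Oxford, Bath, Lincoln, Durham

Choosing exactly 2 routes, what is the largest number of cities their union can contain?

Choosing R4, R5 covers {Norwich, Hull, Oxford, Bath, Chester, Truro, Leeds, Lincoln, Durham} — 9 cities.
No choice of 2 routes does better; here Preston is left uncovered.

9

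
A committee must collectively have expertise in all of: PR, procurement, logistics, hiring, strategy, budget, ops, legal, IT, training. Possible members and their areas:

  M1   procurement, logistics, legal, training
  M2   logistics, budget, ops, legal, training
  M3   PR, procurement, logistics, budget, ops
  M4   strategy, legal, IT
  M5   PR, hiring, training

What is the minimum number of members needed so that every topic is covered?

M3, M4, M5 together cover {PR, procurement, logistics, hiring, strategy, budget, ops, legal, IT, training} — every topic.
No 2 of the 5 members cover everything (all 10 pairs fall short), so 3 is minimum.
Greedy (largest uncovered first) would take M2, M3, M4, M5 — 4 members — but 3 suffice.

3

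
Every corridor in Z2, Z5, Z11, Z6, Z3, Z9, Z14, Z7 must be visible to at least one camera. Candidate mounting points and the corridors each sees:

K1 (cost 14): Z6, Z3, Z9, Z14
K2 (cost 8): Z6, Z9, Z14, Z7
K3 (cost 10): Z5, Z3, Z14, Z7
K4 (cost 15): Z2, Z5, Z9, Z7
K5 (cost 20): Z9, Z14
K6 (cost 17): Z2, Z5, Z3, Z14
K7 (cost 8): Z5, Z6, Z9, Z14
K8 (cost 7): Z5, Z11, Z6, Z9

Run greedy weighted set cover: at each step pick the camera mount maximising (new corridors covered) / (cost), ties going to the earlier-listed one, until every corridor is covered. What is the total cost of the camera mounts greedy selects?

32

Pick 1: K8 adds 4 new (Z5, Z11, Z6, Z9) at cost 7 (ratio 4/7).
Pick 2: K3 adds 3 new (Z3, Z14, Z7) at cost 10 (ratio 3/10).
Pick 3: K4 adds 1 new (Z2) at cost 15 (ratio 1/15).
Greedy total cost: 7 + 10 + 15 = 32.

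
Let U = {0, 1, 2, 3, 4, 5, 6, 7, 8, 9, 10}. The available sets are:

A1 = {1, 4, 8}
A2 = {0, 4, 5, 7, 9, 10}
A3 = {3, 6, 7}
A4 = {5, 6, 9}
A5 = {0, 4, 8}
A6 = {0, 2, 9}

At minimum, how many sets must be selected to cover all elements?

A1, A2, A3, A6 together cover {0, 1, 2, 3, 4, 5, 6, 7, 8, 9, 10} — every element.
No 3 of the 6 sets cover everything (all 20 triples fall short), so 4 is minimum.

4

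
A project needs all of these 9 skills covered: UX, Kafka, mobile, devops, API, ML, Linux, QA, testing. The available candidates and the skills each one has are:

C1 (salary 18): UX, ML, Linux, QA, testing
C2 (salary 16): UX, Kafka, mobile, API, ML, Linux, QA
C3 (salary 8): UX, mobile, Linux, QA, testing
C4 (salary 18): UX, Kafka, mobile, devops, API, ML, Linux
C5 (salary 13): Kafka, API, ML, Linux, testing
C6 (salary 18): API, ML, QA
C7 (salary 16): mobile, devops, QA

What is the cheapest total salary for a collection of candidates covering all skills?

C3, C4 cover every skill at salary 8 + 18 = 26.
Any cover uses at least 2 candidates; among all covering selections none totals below 26.

26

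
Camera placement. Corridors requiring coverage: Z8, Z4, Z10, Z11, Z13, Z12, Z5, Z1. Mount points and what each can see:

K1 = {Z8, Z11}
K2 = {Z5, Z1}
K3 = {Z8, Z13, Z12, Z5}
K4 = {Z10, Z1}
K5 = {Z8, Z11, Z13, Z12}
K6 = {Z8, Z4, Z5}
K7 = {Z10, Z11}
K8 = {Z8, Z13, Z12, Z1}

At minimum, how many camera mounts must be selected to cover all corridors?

K4, K5, K6 together cover {Z8, Z4, Z10, Z11, Z13, Z12, Z5, Z1} — every corridor.
No 2 of the 8 camera mounts cover everything (all 28 pairs fall short), so 3 is minimum.
Greedy (largest uncovered first) would take K3, K4, K1, K6 — 4 camera mounts — but 3 suffice.

3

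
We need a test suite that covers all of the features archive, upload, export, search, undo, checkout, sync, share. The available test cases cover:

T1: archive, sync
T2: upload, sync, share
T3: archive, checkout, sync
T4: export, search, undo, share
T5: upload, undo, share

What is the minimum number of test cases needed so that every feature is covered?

3

T2, T3, T4 together cover {archive, upload, export, search, undo, checkout, sync, share} — every feature.
No 2 of the 5 test cases cover everything (all 10 pairs fall short), so 3 is minimum.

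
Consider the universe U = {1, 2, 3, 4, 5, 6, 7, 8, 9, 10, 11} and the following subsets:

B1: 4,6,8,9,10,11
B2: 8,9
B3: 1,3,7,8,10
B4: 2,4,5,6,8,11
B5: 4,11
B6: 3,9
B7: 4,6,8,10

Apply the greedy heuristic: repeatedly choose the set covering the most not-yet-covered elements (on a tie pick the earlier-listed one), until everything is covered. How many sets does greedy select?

Pick 1: B1 covers 6 new elements (4, 6, 8, 9, 10, 11).
Pick 2: B3 covers 3 new elements (1, 3, 7).
Pick 3: B4 covers 2 new elements (2, 5).
Greedy uses 3 sets.

3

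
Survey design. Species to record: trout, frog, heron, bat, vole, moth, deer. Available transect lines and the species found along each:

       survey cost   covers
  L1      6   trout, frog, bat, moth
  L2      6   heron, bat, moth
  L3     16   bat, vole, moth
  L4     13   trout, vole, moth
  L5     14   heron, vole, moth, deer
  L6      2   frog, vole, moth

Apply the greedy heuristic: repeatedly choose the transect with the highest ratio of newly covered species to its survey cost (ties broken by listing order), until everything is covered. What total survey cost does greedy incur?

Pick 1: L6 adds 3 new (frog, vole, moth) at survey cost 2 (ratio 3/2).
Pick 2: L1 adds 2 new (trout, bat) at survey cost 6 (ratio 2/6).
Pick 3: L2 adds 1 new (heron) at survey cost 6 (ratio 1/6).
Pick 4: L5 adds 1 new (deer) at survey cost 14 (ratio 1/14).
Greedy total survey cost: 2 + 6 + 6 + 14 = 28. (The true optimum is 20, so greedy overshoots here.)

28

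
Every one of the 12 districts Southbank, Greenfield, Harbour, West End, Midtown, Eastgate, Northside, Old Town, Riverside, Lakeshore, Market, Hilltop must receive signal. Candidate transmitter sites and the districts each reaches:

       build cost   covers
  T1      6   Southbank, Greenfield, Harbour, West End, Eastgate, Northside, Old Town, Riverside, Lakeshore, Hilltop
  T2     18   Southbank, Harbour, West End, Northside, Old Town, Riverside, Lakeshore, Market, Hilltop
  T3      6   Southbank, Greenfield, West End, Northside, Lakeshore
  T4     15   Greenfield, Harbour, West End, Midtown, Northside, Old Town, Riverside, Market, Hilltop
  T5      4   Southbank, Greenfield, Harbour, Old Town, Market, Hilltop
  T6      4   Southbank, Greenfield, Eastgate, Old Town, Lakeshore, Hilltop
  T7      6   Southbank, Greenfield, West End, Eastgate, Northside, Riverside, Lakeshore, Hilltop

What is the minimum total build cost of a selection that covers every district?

T4, T6 cover every district at build cost 15 + 4 = 19.
Any cover uses at least 2 transmitter sites; among all covering selections none totals below 19.

19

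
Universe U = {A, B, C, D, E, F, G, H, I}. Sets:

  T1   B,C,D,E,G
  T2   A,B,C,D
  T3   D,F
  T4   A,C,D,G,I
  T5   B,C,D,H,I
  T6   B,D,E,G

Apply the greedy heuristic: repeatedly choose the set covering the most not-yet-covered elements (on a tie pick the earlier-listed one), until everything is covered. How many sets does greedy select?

Pick 1: T1 covers 5 new elements (B, C, D, E, G).
Pick 2: T4 covers 2 new elements (A, I).
Pick 3: T3 covers 1 new elements (F).
Pick 4: T5 covers 1 new elements (H).
Greedy uses 4 sets.

4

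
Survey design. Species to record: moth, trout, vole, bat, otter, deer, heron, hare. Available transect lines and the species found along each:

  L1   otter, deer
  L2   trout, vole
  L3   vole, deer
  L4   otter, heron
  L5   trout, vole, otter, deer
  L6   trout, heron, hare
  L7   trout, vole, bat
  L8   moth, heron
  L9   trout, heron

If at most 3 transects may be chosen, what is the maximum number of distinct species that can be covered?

7

Choosing L1, L6, L7 covers {trout, vole, bat, otter, deer, heron, hare} — 7 species.
No choice of 3 transects does better; here moth is left uncovered.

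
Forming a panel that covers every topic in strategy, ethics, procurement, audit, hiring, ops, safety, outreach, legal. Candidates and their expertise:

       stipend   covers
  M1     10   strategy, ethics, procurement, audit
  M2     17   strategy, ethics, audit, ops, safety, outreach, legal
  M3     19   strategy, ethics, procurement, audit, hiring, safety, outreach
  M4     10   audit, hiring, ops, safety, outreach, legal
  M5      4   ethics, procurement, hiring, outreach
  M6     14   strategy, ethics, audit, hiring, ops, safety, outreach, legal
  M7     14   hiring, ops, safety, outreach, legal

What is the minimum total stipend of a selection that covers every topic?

M5, M6 cover every topic at stipend 4 + 14 = 18.
Any cover uses at least 2 members; among all covering selections none totals below 18.
Greedy by coverage-per-stipend would pick M5, M4, M1 for 24 — worse than the optimum 18.

18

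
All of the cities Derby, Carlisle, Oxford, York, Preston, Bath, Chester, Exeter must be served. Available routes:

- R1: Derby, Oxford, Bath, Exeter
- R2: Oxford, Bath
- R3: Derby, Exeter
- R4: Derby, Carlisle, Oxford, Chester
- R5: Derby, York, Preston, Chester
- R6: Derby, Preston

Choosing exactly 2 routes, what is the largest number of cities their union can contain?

Choosing R1, R5 covers {Derby, Oxford, York, Preston, Bath, Chester, Exeter} — 7 cities.
No choice of 2 routes does better; here Carlisle is left uncovered.

7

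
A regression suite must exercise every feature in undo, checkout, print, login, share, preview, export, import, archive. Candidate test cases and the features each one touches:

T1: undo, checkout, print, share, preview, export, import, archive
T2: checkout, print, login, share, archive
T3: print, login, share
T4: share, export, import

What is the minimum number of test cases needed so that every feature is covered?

2

T1, T2 together cover {undo, checkout, print, login, share, preview, export, import, archive} — every feature.
No single test case contains all 9 features, so 2 is optimal.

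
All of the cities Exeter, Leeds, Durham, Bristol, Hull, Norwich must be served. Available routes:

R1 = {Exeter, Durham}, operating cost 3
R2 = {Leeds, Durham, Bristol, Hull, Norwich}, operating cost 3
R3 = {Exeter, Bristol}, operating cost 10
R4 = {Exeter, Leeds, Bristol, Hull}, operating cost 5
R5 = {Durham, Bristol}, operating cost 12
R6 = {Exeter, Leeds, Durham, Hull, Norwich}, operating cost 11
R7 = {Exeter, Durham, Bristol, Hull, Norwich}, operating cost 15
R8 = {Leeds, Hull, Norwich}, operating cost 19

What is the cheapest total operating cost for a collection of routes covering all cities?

R1, R2 cover every city at operating cost 3 + 3 = 6.
Any cover uses at least 2 routes; among all covering selections none totals below 6.

6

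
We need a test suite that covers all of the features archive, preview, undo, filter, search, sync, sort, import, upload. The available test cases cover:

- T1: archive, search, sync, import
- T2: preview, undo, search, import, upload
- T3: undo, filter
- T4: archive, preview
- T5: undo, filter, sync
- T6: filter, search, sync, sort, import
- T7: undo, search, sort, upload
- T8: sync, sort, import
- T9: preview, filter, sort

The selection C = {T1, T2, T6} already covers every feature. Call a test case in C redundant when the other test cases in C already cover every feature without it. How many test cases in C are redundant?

0

Drop T1: archive uncovered — not redundant.
Drop T2: preview, undo, upload uncovered — not redundant.
Drop T6: filter, sort uncovered — not redundant.
None of the test cases in C is redundant.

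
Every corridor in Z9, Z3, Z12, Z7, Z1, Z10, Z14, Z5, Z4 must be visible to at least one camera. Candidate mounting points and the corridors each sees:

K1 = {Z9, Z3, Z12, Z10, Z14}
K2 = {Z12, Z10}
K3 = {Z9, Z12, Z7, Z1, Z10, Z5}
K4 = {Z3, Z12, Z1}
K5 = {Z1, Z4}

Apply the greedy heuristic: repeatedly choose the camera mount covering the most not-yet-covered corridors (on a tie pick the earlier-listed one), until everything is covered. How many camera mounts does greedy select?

3

Pick 1: K3 covers 6 new corridors (Z9, Z12, Z7, Z1, Z10, Z5).
Pick 2: K1 covers 2 new corridors (Z3, Z14).
Pick 3: K5 covers 1 new corridors (Z4).
Greedy uses 3 camera mounts.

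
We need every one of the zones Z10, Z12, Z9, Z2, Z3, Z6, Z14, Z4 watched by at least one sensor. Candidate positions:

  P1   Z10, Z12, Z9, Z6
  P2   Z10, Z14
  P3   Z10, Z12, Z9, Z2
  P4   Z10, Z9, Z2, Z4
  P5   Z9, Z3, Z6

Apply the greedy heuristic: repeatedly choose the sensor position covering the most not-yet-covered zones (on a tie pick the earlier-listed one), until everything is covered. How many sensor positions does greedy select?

4

Pick 1: P1 covers 4 new zones (Z10, Z12, Z9, Z6).
Pick 2: P4 covers 2 new zones (Z2, Z4).
Pick 3: P2 covers 1 new zones (Z14).
Pick 4: P5 covers 1 new zones (Z3).
Greedy uses 4 sensor positions.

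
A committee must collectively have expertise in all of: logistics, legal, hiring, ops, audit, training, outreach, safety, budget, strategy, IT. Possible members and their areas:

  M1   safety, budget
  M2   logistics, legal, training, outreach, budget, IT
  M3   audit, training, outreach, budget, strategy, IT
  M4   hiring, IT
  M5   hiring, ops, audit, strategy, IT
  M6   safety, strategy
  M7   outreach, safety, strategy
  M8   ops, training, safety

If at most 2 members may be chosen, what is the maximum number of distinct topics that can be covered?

10

Choosing M2, M5 covers {logistics, legal, hiring, ops, audit, training, outreach, budget, strategy, IT} — 10 topics.
No choice of 2 members does better; here safety is left uncovered.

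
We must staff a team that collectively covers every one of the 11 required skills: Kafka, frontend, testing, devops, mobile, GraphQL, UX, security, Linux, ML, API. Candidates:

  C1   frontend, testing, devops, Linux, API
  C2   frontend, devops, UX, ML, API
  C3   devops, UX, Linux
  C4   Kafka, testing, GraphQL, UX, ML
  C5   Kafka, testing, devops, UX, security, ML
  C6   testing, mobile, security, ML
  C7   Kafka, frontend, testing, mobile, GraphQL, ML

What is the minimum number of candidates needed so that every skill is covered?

3

C1, C4, C6 together cover {Kafka, frontend, testing, devops, mobile, GraphQL, UX, security, Linux, ML, API} — every skill.
No 2 of the 7 candidates cover everything (all 21 pairs fall short), so 3 is minimum.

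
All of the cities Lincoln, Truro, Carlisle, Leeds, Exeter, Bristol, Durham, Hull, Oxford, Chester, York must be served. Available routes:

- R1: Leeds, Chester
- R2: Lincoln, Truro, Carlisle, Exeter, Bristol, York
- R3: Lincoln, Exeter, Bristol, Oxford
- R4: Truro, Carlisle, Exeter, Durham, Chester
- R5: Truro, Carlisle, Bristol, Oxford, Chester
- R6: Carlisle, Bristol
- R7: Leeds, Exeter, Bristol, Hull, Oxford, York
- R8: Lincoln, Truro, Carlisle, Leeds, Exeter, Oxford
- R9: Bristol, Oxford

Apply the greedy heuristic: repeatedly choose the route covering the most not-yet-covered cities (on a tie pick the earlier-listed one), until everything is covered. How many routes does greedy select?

3

Pick 1: R2 covers 6 new cities (Lincoln, Truro, Carlisle, Exeter, Bristol, York).
Pick 2: R7 covers 3 new cities (Leeds, Hull, Oxford).
Pick 3: R4 covers 2 new cities (Durham, Chester).
Greedy uses 3 routes.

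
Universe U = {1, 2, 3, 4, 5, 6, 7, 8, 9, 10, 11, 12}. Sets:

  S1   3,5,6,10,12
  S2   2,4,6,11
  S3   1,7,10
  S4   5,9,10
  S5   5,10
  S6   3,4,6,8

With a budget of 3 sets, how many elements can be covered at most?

Choosing S1, S2, S3 covers {1, 2, 3, 4, 5, 6, 7, 10, 11, 12} — 10 elements.
No choice of 3 sets does better; here 8, 9 are left uncovered.

10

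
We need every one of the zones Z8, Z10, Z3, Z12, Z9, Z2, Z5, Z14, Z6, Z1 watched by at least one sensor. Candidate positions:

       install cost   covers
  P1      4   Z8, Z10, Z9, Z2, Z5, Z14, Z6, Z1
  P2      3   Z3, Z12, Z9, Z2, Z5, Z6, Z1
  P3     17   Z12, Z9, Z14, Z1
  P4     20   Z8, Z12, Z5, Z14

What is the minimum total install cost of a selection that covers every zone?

P1, P2 cover every zone at install cost 4 + 3 = 7.
Any cover uses at least 2 sensor positions; among all covering selections none totals below 7.

7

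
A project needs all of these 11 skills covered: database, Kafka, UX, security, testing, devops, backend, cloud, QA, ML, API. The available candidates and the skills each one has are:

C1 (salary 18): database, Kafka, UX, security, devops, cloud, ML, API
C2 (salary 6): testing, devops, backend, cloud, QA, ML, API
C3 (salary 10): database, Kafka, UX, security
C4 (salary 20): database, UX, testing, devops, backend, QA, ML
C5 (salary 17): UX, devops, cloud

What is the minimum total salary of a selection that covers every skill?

C2, C3 cover every skill at salary 6 + 10 = 16.
Any cover uses at least 2 candidates; among all covering selections none totals below 16.

16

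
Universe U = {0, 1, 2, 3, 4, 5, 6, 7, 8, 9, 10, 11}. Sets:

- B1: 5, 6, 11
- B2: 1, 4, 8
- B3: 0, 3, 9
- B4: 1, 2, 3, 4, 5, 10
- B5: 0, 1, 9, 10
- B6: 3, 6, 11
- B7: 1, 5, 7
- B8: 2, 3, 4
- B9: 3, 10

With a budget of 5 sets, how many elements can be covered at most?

12

Choosing B1, B2, B3, B4, B7 covers {0, 1, 2, 3, 4, 5, 6, 7, 8, 9, 10, 11} — 12 elements.
That is all 12 elements.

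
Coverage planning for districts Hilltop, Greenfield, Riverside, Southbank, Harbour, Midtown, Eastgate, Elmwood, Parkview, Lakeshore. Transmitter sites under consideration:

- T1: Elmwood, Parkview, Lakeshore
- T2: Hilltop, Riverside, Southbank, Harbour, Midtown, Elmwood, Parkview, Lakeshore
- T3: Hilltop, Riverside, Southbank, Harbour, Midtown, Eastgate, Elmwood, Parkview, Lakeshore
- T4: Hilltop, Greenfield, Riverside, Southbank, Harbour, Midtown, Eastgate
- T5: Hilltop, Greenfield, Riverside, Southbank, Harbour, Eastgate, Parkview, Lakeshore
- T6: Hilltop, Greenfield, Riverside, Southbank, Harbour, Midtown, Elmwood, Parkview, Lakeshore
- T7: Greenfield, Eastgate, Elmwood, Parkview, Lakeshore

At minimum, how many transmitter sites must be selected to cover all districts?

T1, T4 together cover {Hilltop, Greenfield, Riverside, Southbank, Harbour, Midtown, Eastgate, Elmwood, Parkview, Lakeshore} — every district.
No single transmitter site contains all 10 districts, so 2 is optimal.

2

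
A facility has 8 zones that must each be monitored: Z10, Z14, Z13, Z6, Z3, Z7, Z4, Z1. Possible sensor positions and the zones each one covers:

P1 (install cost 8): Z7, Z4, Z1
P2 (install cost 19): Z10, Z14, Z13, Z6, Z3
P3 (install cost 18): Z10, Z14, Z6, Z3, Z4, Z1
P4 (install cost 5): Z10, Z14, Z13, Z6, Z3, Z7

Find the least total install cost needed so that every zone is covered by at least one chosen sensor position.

13

P1, P4 cover every zone at install cost 8 + 5 = 13.
Any cover uses at least 2 sensor positions; among all covering selections none totals below 13.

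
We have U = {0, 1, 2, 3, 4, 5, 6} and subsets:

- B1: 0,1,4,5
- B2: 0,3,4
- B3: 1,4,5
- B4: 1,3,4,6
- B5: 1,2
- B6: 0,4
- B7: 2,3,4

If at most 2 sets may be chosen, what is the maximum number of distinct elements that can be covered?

Choosing B1, B4 covers {0, 1, 3, 4, 5, 6} — 6 elements.
No choice of 2 sets does better; here 2 is left uncovered.

6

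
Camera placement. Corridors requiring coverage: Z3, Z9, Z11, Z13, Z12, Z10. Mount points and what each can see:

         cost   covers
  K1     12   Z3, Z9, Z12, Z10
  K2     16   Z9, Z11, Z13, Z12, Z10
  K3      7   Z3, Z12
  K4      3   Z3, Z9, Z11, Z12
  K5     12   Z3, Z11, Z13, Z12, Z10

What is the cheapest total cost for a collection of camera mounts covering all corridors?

K4, K5 cover every corridor at cost 3 + 12 = 15.
Any cover uses at least 2 camera mounts; among all covering selections none totals below 15.

15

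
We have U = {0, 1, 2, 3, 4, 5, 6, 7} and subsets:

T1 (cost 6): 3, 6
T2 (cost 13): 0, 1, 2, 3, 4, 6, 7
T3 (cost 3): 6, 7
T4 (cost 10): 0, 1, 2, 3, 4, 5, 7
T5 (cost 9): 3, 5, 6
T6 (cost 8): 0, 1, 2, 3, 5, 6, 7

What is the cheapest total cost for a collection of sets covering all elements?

13

T3, T4 cover every element at cost 3 + 10 = 13.
Any cover uses at least 2 sets; among all covering selections none totals below 13.
Greedy by coverage-per-cost would pick T6, T4 for 18 — worse than the optimum 13.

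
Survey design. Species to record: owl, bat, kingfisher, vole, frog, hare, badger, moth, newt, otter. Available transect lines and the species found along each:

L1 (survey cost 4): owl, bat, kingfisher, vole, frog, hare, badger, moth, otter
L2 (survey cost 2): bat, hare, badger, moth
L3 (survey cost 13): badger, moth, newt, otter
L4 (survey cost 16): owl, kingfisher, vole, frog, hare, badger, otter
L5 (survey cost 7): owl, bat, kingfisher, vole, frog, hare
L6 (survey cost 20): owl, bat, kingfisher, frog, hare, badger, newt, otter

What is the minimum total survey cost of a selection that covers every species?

17

L1, L3 cover every species at survey cost 4 + 13 = 17.
Any cover uses at least 2 transects; among all covering selections none totals below 17.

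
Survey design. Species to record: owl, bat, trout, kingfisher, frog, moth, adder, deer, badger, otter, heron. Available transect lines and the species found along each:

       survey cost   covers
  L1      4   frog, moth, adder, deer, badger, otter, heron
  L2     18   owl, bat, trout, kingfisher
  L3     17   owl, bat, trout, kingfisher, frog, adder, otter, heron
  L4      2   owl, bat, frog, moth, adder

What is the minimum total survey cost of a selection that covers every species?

21

L1, L3 cover every species at survey cost 4 + 17 = 21.
Any cover uses at least 2 transects; among all covering selections none totals below 21.
Greedy by coverage-per-survey cost would pick L4, L1, L3 for 23 — worse than the optimum 21.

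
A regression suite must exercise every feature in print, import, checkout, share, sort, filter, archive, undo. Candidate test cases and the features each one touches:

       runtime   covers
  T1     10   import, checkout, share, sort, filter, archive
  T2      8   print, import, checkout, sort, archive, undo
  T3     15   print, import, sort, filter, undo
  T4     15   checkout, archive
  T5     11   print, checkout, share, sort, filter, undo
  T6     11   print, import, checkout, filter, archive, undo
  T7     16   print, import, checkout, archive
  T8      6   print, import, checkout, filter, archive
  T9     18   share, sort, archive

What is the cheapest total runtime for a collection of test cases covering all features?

T5, T8 cover every feature at runtime 11 + 6 = 17.
Any cover uses at least 2 test cases; among all covering selections none totals below 17.

17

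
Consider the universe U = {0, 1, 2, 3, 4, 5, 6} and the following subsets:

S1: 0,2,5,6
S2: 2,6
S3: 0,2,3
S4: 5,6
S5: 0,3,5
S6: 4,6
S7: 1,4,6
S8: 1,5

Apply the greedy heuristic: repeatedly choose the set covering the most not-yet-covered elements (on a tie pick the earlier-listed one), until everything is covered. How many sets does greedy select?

Pick 1: S1 covers 4 new elements (0, 2, 5, 6).
Pick 2: S7 covers 2 new elements (1, 4).
Pick 3: S3 covers 1 new elements (3).
Greedy uses 3 sets.

3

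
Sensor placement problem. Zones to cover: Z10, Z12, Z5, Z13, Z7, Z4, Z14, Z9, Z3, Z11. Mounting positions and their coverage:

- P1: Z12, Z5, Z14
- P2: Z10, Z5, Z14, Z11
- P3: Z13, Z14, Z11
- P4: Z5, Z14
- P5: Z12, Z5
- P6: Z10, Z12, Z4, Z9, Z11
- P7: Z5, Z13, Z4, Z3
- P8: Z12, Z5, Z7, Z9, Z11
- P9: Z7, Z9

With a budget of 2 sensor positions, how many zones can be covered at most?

Choosing P6, P7 covers {Z10, Z12, Z5, Z13, Z4, Z9, Z3, Z11} — 8 zones.
No choice of 2 sensor positions does better; here Z7, Z14 are left uncovered.

8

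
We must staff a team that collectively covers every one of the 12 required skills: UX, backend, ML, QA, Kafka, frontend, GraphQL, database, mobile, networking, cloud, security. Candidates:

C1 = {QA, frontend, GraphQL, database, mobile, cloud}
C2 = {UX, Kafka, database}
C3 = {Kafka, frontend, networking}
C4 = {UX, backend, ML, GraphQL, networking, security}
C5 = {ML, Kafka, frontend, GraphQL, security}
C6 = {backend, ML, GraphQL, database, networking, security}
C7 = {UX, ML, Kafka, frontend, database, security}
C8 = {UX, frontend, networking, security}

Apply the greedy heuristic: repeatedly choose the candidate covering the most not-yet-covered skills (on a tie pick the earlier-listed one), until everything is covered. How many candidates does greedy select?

3

Pick 1: C1 covers 6 new skills (QA, frontend, GraphQL, database, mobile, cloud).
Pick 2: C4 covers 5 new skills (UX, backend, ML, networking, security).
Pick 3: C2 covers 1 new skills (Kafka).
Greedy uses 3 candidates.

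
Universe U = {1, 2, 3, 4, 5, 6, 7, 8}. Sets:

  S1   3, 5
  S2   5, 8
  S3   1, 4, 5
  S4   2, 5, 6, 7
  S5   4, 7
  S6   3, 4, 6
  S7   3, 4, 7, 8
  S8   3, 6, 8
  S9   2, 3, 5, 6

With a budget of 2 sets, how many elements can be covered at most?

7

Choosing S4, S7 covers {2, 3, 4, 5, 6, 7, 8} — 7 elements.
No choice of 2 sets does better; here 1 is left uncovered.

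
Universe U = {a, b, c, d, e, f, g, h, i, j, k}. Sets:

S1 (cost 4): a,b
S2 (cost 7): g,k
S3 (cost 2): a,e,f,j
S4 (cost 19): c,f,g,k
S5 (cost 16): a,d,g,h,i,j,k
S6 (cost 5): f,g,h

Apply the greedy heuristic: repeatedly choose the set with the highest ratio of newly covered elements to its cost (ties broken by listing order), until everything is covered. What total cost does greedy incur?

46

Pick 1: S3 adds 4 new (a, e, f, j) at cost 2 (ratio 4/2).
Pick 2: S6 adds 2 new (g, h) at cost 5 (ratio 2/5).
Pick 3: S1 adds 1 new (b) at cost 4 (ratio 1/4).
Pick 4: S5 adds 3 new (d, i, k) at cost 16 (ratio 3/16).
Pick 5: S4 adds 1 new (c) at cost 19 (ratio 1/19).
Greedy total cost: 2 + 5 + 4 + 16 + 19 = 46. (The true optimum is 41, so greedy overshoots here.)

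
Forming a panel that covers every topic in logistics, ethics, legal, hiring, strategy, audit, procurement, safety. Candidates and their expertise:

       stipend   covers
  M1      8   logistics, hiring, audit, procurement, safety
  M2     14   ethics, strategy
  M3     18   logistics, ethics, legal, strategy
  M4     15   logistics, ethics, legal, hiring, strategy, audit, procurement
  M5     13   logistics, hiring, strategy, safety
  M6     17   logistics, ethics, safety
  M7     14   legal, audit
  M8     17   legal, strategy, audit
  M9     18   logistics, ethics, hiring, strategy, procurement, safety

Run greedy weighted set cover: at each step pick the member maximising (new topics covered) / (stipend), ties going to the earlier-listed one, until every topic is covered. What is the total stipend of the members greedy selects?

23

Pick 1: M1 adds 5 new (logistics, hiring, audit, procurement, safety) at stipend 8 (ratio 5/8).
Pick 2: M4 adds 3 new (ethics, legal, strategy) at stipend 15 (ratio 3/15).
Greedy total stipend: 8 + 15 = 23.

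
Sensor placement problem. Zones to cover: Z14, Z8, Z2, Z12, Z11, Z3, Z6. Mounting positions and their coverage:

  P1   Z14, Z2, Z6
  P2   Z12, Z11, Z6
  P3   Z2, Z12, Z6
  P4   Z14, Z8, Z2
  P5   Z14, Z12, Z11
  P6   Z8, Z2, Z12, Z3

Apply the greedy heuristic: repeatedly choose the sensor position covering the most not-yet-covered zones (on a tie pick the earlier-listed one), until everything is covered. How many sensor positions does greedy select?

Pick 1: P6 covers 4 new zones (Z8, Z2, Z12, Z3).
Pick 2: P1 covers 2 new zones (Z14, Z6).
Pick 3: P2 covers 1 new zones (Z11).
Greedy uses 3 sensor positions.

3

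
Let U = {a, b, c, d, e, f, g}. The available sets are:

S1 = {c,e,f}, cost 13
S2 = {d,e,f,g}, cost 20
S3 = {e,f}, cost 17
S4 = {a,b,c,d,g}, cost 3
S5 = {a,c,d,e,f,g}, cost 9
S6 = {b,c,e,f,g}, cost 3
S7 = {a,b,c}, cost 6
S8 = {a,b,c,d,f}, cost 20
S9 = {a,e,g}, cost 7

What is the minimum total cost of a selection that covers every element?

6

S4, S6 cover every element at cost 3 + 3 = 6.
Any cover uses at least 2 sets; among all covering selections none totals below 6.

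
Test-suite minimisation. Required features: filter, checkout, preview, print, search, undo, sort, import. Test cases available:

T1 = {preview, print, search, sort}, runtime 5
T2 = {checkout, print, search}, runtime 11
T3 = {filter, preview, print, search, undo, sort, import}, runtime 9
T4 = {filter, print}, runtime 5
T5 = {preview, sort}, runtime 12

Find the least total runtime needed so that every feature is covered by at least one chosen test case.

20

T2, T3 cover every feature at runtime 11 + 9 = 20.
Any cover uses at least 2 test cases; among all covering selections none totals below 20.
Greedy by coverage-per-runtime would pick T1, T3, T2 for 25 — worse than the optimum 20.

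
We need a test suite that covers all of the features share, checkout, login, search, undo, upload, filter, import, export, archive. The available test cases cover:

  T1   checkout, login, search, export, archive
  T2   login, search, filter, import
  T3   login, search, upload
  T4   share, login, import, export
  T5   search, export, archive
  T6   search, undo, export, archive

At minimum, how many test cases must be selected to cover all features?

T1, T2, T3, T4, T6 together cover {share, checkout, login, search, undo, upload, filter, import, export, archive} — every feature.
No 4 of the 6 test cases cover everything (all 15 size-4 selections fall short), so 5 is minimum.

5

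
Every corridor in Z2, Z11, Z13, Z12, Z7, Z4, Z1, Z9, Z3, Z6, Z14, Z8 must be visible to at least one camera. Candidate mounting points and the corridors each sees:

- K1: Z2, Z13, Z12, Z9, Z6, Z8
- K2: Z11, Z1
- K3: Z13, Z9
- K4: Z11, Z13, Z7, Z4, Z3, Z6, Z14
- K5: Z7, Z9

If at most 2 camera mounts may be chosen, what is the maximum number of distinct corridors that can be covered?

11

Choosing K1, K4 covers {Z2, Z11, Z13, Z12, Z7, Z4, Z9, Z3, Z6, Z14, Z8} — 11 corridors.
No choice of 2 camera mounts does better; here Z1 is left uncovered.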